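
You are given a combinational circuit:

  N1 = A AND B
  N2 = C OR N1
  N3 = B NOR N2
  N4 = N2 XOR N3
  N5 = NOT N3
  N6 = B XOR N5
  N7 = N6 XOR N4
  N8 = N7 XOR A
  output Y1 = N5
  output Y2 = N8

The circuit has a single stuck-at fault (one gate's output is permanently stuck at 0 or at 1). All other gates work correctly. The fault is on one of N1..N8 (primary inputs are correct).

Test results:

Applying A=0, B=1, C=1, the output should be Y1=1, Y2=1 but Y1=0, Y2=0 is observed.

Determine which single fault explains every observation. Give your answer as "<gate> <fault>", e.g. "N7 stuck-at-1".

N5 stuck-at-0

Fault-free values for test 1 (A=0, B=1, C=1): N1=0, N2=1, N3=0, N4=1, N5=1, N6=0, N7=1, N8=1, giving Y1=1, Y2=1. Observed Y1=0, Y2=0.
Test 1: faults giving observed Y1=0, Y2=0 are {N5 stuck-at-0}.
Only N5 stuck-at-0 is consistent with every test.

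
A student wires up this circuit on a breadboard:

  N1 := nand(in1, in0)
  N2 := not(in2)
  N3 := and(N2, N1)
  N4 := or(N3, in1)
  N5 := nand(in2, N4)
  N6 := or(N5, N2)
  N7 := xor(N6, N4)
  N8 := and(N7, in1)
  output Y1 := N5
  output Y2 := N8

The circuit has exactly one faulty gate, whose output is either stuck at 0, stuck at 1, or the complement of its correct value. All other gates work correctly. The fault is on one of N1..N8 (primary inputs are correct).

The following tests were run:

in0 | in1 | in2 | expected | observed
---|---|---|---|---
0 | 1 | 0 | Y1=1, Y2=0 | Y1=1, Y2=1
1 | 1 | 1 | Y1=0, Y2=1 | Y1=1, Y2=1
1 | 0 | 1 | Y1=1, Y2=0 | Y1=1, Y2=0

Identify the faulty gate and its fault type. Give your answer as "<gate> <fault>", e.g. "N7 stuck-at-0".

Fault-free values for test 1 (in0=0, in1=1, in2=0): N1=1, N2=1, N3=1, N4=1, N5=1, N6=1, N7=0, N8=0, giving Y1=1, Y2=0. Observed Y1=1, Y2=1.
Test 1: faults giving observed Y1=1, Y2=1 are {N4 stuck-at-0, N4 inverted output, N6 stuck-at-0, N6 inverted output, N7 stuck-at-1, N7 inverted output, N8 stuck-at-1, N8 inverted output}.
Test 2 (in0=1, in1=1, in2=1): fault-free N1=0, N2=0, N3=0, N4=1, N5=0, N6=0, N7=1, N8=1 → Y1=0, Y2=1; observed Y1=1, Y2=1. Eliminates N6 stuck-at-0, N6 inverted output, N7 stuck-at-1, N7 inverted output, N8 stuck-at-1, N8 inverted output.
Test 3 (in0=1, in1=0, in2=1): fault-free N1=1, N2=0, N3=0, N4=0, N5=1, N6=1, N7=1, N8=0 → Y1=1, Y2=0; observed Y1=1, Y2=0. Eliminates N4 inverted output.
Only N4 stuck-at-0 is consistent with every test.

N4 stuck-at-0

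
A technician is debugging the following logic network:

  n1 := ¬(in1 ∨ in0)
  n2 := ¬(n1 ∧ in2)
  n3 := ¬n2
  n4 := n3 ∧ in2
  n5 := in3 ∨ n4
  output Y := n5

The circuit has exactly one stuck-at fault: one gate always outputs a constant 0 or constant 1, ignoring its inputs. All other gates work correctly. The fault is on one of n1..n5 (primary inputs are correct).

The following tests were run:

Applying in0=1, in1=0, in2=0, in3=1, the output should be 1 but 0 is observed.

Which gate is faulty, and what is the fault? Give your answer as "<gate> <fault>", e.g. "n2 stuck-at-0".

n5 stuck-at-0

Fault-free values for test 1 (in0=1, in1=0, in2=0, in3=1): n1=0, n2=1, n3=0, n4=0, n5=1, giving Y=1. Observed 0.
Test 1: faults giving observed 0 are {n5 stuck-at-0}.
Only n5 stuck-at-0 is consistent with every test.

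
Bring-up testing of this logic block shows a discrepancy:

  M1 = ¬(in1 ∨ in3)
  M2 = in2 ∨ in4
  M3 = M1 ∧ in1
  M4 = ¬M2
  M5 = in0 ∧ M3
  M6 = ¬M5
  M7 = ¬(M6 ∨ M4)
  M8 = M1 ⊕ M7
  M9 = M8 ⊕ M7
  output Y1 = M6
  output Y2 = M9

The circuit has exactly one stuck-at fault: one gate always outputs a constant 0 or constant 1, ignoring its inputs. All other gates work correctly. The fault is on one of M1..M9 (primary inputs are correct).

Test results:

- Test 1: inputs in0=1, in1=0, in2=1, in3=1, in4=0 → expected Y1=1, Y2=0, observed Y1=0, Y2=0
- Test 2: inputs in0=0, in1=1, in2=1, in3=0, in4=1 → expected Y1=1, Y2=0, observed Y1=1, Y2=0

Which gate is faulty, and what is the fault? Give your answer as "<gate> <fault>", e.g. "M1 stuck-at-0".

Fault-free values for test 1 (in0=1, in1=0, in2=1, in3=1, in4=0): M1=0, M2=1, M3=0, M4=0, M5=0, M6=1, M7=0, M8=0, M9=0, giving Y1=1, Y2=0. Observed Y1=0, Y2=0.
Test 1: faults giving observed Y1=0, Y2=0 are {M3 stuck-at-1, M5 stuck-at-1, M6 stuck-at-0}.
Test 2 (in0=0, in1=1, in2=1, in3=0, in4=1): fault-free M1=0, M2=1, M3=0, M4=0, M5=0, M6=1, M7=0, M8=0, M9=0 → Y1=1, Y2=0; observed Y1=1, Y2=0. Eliminates M5 stuck-at-1, M6 stuck-at-0.
Only M3 stuck-at-1 is consistent with every test.

M3 stuck-at-1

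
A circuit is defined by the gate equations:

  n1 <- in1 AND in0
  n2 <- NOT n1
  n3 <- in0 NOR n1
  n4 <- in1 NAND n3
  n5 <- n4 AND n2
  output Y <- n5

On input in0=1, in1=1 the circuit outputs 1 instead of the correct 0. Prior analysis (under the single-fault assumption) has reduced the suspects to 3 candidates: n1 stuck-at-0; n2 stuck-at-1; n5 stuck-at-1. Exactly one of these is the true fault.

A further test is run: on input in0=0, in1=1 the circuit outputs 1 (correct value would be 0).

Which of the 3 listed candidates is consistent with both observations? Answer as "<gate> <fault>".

Evaluate each candidate on input in0=0, in1=1:
  n1 stuck-at-0: n1=0 [stuck-at-0], n2=1, n3=1, n4=0, n5=0 → 0 — eliminated
  n2 stuck-at-1: n1=0, n2=1 [stuck-at-1], n3=1, n4=0, n5=0 → 0 — eliminated
  n5 stuck-at-1: n1=0, n2=1, n3=1, n4=0, n5=1 [stuck-at-1] → 1 — matches
Only n5 stuck-at-1 reproduces the observed 1.

n5 stuck-at-1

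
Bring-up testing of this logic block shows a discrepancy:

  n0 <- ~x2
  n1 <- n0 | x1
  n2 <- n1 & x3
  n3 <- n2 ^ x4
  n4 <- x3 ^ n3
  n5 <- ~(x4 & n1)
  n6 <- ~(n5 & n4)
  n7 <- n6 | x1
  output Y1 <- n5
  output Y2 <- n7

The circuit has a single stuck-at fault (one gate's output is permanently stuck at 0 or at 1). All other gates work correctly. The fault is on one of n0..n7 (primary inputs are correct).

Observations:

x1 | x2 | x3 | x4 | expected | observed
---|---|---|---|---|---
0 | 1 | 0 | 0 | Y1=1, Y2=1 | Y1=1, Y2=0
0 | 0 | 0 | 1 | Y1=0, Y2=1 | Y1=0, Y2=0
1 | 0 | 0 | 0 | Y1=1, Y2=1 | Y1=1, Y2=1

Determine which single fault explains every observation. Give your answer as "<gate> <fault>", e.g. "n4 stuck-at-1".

n6 stuck-at-0

Fault-free values for test 1 (x1=0, x2=1, x3=0, x4=0): n0=0, n1=0, n2=0, n3=0, n4=0, n5=1, n6=1, n7=1, giving Y1=1, Y2=1. Observed Y1=1, Y2=0.
Test 1: faults giving observed Y1=1, Y2=0 are {n2 stuck-at-1, n3 stuck-at-1, n4 stuck-at-1, n6 stuck-at-0, n7 stuck-at-0}.
Test 2 (x1=0, x2=0, x3=0, x4=1): fault-free n0=1, n1=1, n2=0, n3=1, n4=1, n5=0, n6=1, n7=1 → Y1=0, Y2=1; observed Y1=0, Y2=0. Eliminates n2 stuck-at-1, n3 stuck-at-1, n4 stuck-at-1.
Test 3 (x1=1, x2=0, x3=0, x4=0): fault-free n0=1, n1=1, n2=0, n3=0, n4=0, n5=1, n6=1, n7=1 → Y1=1, Y2=1; observed Y1=1, Y2=1. Eliminates n7 stuck-at-0.
Only n6 stuck-at-0 is consistent with every test.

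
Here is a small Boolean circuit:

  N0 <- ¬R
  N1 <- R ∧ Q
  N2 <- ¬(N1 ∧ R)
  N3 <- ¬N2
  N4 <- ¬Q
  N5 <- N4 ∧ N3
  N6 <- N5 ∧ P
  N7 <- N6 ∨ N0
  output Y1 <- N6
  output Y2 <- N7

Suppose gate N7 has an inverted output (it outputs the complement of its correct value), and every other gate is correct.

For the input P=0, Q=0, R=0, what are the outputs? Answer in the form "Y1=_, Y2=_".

Propagate with N7 forced: N0=1, N1=0, N2=1, N3=0, N4=1, N5=0, N6=0, N7=0 [inverted output].
So the outputs are Y1=0, Y2=0. (Without the fault they would be Y1=0, Y2=1.)

Y1=0, Y2=0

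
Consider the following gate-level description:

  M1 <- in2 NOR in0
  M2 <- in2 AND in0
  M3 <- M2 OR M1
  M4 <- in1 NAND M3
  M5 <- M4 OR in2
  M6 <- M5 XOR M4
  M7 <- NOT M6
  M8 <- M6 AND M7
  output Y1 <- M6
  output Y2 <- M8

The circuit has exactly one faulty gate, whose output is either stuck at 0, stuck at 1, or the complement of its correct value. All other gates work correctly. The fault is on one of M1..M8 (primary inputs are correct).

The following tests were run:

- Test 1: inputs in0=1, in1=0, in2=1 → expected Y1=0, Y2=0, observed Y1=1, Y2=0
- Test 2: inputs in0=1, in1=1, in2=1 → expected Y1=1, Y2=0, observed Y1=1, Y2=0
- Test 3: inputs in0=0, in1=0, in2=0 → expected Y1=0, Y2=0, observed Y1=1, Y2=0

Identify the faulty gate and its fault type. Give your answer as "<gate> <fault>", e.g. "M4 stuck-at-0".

Fault-free values for test 1 (in0=1, in1=0, in2=1): M1=0, M2=1, M3=1, M4=1, M5=1, M6=0, M7=1, M8=0, giving Y1=0, Y2=0. Observed Y1=1, Y2=0.
Test 1: faults giving observed Y1=1, Y2=0 are {M4 stuck-at-0, M4 inverted output, M5 stuck-at-0, M5 inverted output, M6 stuck-at-1, M6 inverted output}.
Test 2 (in0=1, in1=1, in2=1): fault-free M1=0, M2=1, M3=1, M4=0, M5=1, M6=1, M7=0, M8=0 → Y1=1, Y2=0; observed Y1=1, Y2=0. Eliminates M4 inverted output, M5 stuck-at-0, M5 inverted output, M6 inverted output.
Test 3 (in0=0, in1=0, in2=0): fault-free M1=1, M2=0, M3=1, M4=1, M5=1, M6=0, M7=1, M8=0 → Y1=0, Y2=0; observed Y1=1, Y2=0. Eliminates M4 stuck-at-0.
Only M6 stuck-at-1 is consistent with every test.

M6 stuck-at-1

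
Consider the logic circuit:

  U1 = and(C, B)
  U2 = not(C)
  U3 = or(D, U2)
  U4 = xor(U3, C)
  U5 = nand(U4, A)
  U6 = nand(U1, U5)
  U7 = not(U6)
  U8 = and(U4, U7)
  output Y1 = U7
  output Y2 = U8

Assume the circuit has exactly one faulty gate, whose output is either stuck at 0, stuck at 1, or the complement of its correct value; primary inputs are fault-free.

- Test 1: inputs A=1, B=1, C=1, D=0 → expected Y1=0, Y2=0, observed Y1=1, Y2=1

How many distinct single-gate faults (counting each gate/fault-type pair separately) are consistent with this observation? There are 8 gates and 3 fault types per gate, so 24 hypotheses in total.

Fault-free: U1=1, U2=0, U3=0, U4=1, U5=0, U6=1, U7=0, U8=0 → Y1=0, Y2=0. Observed Y1=1, Y2=1.
  U1: none of the 3 fault types match ✗
  U2: none of the 3 fault types match ✗
  U3: none of the 3 fault types match ✗
  U4: none of the 3 fault types match ✗
  U5: stuck-at-1, inverted output ✓; others ✗
  U6: stuck-at-0, inverted output ✓; others ✗
  U7: stuck-at-1, inverted output ✓; others ✗
  U8: none of the 3 fault types match ✗
Consistent faults: {U5 stuck-at-1, U5 inverted output, U6 stuck-at-0, U6 inverted output, U7 stuck-at-1, U7 inverted output} — 6 in all.

6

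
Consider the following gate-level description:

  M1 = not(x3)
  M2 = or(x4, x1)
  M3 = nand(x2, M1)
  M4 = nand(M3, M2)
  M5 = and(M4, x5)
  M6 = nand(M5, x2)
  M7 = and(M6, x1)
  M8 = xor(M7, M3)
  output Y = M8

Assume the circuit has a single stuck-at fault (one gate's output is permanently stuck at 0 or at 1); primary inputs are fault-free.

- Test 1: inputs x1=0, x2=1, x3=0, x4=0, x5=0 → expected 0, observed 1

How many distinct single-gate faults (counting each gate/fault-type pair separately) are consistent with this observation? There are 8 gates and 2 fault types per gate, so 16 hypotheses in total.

4

Fault-free: M1=1, M2=0, M3=0, M4=1, M5=0, M6=1, M7=0, M8=0 → 0. Observed 1.
  M1: stuck-at-0 ✓; others ✗
  M2: none of the 2 fault types match ✗
  M3: stuck-at-1 ✓; others ✗
  M4: none of the 2 fault types match ✗
  M5: none of the 2 fault types match ✗
  M6: none of the 2 fault types match ✗
  M7: stuck-at-1 ✓; others ✗
  M8: stuck-at-1 ✓; others ✗
Consistent faults: {M1 stuck-at-0, M3 stuck-at-1, M7 stuck-at-1, M8 stuck-at-1} — 4 in all.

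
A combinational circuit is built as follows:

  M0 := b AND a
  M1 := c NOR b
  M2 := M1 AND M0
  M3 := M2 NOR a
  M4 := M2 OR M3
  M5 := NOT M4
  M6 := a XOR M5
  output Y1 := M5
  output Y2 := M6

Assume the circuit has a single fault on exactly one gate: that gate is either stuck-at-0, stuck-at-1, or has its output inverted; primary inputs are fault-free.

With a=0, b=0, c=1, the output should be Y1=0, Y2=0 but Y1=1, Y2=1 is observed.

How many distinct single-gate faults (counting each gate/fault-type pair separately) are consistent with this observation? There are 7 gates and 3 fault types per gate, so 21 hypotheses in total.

6

Fault-free: M0=0, M1=0, M2=0, M3=1, M4=1, M5=0, M6=0 → Y1=0, Y2=0. Observed Y1=1, Y2=1.
  M0: none of the 3 fault types match ✗
  M1: none of the 3 fault types match ✗
  M2: none of the 3 fault types match ✗
  M3: stuck-at-0, inverted output ✓; others ✗
  M4: stuck-at-0, inverted output ✓; others ✗
  M5: stuck-at-1, inverted output ✓; others ✗
  M6: none of the 3 fault types match ✗
Consistent faults: {M3 stuck-at-0, M3 inverted output, M4 stuck-at-0, M4 inverted output, M5 stuck-at-1, M5 inverted output} — 6 in all.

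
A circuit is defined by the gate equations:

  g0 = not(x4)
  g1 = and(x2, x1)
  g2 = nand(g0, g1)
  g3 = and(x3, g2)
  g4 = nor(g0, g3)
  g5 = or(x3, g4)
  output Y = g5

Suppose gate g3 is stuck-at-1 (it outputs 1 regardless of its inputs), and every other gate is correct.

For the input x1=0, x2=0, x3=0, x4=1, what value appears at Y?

0

Propagate with g3 forced: g0=0, g1=0, g2=1, g3=1 [stuck-at-1], g4=0, g5=0.
So Y = 0. (Without the fault it would be 1.)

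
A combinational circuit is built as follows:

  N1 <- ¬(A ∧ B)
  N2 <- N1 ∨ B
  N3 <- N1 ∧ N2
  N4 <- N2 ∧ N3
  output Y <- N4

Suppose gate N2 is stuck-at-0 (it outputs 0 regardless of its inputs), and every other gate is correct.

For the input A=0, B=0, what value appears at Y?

Propagate with N2 forced: N1=1, N2=0 [stuck-at-0], N3=0, N4=0.
So Y = 0. (Without the fault it would be 1.)

0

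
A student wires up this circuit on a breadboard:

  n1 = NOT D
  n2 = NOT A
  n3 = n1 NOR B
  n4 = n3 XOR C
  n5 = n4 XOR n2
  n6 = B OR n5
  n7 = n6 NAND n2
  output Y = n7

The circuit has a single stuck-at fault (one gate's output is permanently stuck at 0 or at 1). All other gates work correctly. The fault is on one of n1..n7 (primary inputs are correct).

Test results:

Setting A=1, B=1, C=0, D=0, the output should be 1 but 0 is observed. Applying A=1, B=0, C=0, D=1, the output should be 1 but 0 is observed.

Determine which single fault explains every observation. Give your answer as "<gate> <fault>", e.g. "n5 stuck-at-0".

n7 stuck-at-0

Fault-free values for test 1 (A=1, B=1, C=0, D=0): n1=1, n2=0, n3=0, n4=0, n5=0, n6=1, n7=1, giving Y=1. Observed 0.
Test 1: faults giving observed 0 are {n2 stuck-at-1, n7 stuck-at-0}.
Test 2 (A=1, B=0, C=0, D=1): fault-free n1=0, n2=0, n3=1, n4=1, n5=1, n6=1, n7=1 → 1; observed 0. Eliminates n2 stuck-at-1.
Only n7 stuck-at-0 is consistent with every test.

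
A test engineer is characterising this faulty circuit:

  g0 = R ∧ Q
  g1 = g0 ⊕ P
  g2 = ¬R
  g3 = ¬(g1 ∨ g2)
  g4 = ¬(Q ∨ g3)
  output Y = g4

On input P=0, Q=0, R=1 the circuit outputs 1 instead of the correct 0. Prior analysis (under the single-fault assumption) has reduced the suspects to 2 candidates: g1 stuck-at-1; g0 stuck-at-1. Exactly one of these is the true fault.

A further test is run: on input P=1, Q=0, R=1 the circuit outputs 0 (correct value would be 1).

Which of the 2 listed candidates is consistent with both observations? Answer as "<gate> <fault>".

g0 stuck-at-1

Evaluate each candidate on input P=1, Q=0, R=1:
  g1 stuck-at-1: g0=0, g1=1 [stuck-at-1], g2=0, g3=0, g4=1 → 1 — eliminated
  g0 stuck-at-1: g0=1 [stuck-at-1], g1=0, g2=0, g3=1, g4=0 → 0 — matches
Only g0 stuck-at-1 reproduces the observed 0.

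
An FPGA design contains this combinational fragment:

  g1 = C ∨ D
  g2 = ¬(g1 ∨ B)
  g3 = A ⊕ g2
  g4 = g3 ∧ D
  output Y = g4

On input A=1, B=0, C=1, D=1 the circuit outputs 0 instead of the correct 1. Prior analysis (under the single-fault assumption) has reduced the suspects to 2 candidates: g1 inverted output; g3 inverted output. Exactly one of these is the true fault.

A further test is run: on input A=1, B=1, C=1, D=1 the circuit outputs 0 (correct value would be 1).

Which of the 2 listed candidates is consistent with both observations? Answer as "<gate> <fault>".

g3 inverted output

Evaluate each candidate on input A=1, B=1, C=1, D=1:
  g1 inverted output: g1=0 [inverted output], g2=0, g3=1, g4=1 → 1 — eliminated
  g3 inverted output: g1=1, g2=0, g3=0 [inverted output], g4=0 → 0 — matches
Only g3 inverted output reproduces the observed 0.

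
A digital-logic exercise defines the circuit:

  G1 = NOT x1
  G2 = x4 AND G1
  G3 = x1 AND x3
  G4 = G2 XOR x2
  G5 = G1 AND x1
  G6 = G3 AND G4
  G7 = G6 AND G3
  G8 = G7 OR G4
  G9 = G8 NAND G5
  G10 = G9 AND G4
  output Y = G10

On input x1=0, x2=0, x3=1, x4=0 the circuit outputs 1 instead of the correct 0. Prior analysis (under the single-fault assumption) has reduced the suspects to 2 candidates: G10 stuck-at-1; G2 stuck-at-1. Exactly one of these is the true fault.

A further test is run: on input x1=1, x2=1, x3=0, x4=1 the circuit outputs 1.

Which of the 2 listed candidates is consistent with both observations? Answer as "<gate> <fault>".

G10 stuck-at-1

Evaluate each candidate on input x1=1, x2=1, x3=0, x4=1:
  G10 stuck-at-1: G1=0, G2=0, G3=0, G4=1, G5=0, G6=0, G7=0, G8=1, G9=1, G10=1 [stuck-at-1] → 1 — matches
  G2 stuck-at-1: G1=0, G2=1 [stuck-at-1], G3=0, G4=0, G5=0, G6=0, G7=0, G8=0, G9=1, G10=0 → 0 — eliminated
Only G10 stuck-at-1 reproduces the observed 1.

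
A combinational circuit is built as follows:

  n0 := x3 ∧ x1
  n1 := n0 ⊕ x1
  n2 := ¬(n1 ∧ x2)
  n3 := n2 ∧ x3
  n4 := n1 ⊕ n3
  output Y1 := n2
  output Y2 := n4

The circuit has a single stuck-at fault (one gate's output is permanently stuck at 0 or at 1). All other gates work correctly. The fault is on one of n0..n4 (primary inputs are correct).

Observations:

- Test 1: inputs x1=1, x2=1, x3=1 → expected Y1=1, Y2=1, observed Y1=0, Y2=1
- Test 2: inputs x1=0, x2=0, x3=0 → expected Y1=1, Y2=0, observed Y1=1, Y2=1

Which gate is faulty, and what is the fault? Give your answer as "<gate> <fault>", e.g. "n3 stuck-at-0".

n1 stuck-at-1

Fault-free values for test 1 (x1=1, x2=1, x3=1): n0=1, n1=0, n2=1, n3=1, n4=1, giving Y1=1, Y2=1. Observed Y1=0, Y2=1.
Test 1: faults giving observed Y1=0, Y2=1 are {n0 stuck-at-0, n1 stuck-at-1}.
Test 2 (x1=0, x2=0, x3=0): fault-free n0=0, n1=0, n2=1, n3=0, n4=0 → Y1=1, Y2=0; observed Y1=1, Y2=1. Eliminates n0 stuck-at-0.
Only n1 stuck-at-1 is consistent with every test.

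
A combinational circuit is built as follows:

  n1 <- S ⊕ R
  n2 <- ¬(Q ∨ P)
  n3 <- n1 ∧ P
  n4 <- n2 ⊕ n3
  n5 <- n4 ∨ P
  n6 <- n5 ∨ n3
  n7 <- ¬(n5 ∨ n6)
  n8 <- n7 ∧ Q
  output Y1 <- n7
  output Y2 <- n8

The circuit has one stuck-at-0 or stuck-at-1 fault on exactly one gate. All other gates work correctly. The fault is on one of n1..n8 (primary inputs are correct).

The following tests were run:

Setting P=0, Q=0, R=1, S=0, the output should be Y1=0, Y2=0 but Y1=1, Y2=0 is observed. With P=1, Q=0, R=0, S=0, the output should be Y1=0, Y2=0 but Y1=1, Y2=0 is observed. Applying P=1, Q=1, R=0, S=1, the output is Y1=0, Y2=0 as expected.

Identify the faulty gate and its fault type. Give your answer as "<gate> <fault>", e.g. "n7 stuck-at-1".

Fault-free values for test 1 (P=0, Q=0, R=1, S=0): n1=1, n2=1, n3=0, n4=1, n5=1, n6=1, n7=0, n8=0, giving Y1=0, Y2=0. Observed Y1=1, Y2=0.
Test 1: faults giving observed Y1=1, Y2=0 are {n2 stuck-at-0, n4 stuck-at-0, n5 stuck-at-0, n7 stuck-at-1}.
Test 2 (P=1, Q=0, R=0, S=0): fault-free n1=0, n2=0, n3=0, n4=0, n5=1, n6=1, n7=0, n8=0 → Y1=0, Y2=0; observed Y1=1, Y2=0. Eliminates n2 stuck-at-0, n4 stuck-at-0.
Test 3 (P=1, Q=1, R=0, S=1): fault-free n1=1, n2=0, n3=1, n4=1, n5=1, n6=1, n7=0, n8=0 → Y1=0, Y2=0; observed Y1=0, Y2=0. Eliminates n7 stuck-at-1.
Only n5 stuck-at-0 is consistent with every test.

n5 stuck-at-0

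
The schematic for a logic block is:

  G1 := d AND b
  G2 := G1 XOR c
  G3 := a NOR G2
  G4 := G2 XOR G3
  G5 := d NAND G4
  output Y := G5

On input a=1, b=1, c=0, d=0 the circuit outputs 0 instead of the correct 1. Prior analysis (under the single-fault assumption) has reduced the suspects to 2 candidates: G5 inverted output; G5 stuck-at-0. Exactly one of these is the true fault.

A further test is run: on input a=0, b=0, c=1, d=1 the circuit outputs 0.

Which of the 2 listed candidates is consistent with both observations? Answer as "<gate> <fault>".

G5 stuck-at-0

Evaluate each candidate on input a=0, b=0, c=1, d=1:
  G5 inverted output: G1=0, G2=1, G3=0, G4=1, G5=1 [inverted output] → 1 — eliminated
  G5 stuck-at-0: G1=0, G2=1, G3=0, G4=1, G5=0 [stuck-at-0] → 0 — matches
Only G5 stuck-at-0 reproduces the observed 0.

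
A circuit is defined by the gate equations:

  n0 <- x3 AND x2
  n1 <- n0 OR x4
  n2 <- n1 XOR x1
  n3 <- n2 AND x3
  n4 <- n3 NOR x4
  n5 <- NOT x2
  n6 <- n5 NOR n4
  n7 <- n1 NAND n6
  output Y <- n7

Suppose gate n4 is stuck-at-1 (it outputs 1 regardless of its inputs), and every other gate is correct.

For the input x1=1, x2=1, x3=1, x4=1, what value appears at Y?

Propagate with n4 forced: n0=1, n1=1, n2=0, n3=0, n4=1 [stuck-at-1], n5=0, n6=0, n7=1.
So Y = 1. (Without the fault it would be 0.)

1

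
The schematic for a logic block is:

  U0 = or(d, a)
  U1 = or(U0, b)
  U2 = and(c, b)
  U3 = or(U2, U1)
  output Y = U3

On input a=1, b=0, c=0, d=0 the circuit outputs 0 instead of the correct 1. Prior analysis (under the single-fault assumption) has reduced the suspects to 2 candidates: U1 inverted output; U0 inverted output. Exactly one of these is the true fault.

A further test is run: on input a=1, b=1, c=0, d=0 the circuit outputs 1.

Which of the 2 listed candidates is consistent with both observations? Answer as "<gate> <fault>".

U0 inverted output

Evaluate each candidate on input a=1, b=1, c=0, d=0:
  U1 inverted output: U0=1, U1=0 [inverted output], U2=0, U3=0 → 0 — eliminated
  U0 inverted output: U0=0 [inverted output], U1=1, U2=0, U3=1 → 1 — matches
Only U0 inverted output reproduces the observed 1.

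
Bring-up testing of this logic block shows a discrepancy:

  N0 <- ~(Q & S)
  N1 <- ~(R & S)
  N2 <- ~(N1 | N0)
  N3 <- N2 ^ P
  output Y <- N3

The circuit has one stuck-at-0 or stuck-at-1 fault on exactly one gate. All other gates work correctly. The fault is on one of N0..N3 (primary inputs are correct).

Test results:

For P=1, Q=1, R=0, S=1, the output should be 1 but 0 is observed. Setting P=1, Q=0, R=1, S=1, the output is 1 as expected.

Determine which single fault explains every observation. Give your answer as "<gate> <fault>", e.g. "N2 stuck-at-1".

N1 stuck-at-0

Fault-free values for test 1 (P=1, Q=1, R=0, S=1): N0=0, N1=1, N2=0, N3=1, giving Y=1. Observed 0.
Test 1: faults giving observed 0 are {N1 stuck-at-0, N2 stuck-at-1, N3 stuck-at-0}.
Test 2 (P=1, Q=0, R=1, S=1): fault-free N0=1, N1=0, N2=0, N3=1 → 1; observed 1. Eliminates N2 stuck-at-1, N3 stuck-at-0.
Only N1 stuck-at-0 is consistent with every test.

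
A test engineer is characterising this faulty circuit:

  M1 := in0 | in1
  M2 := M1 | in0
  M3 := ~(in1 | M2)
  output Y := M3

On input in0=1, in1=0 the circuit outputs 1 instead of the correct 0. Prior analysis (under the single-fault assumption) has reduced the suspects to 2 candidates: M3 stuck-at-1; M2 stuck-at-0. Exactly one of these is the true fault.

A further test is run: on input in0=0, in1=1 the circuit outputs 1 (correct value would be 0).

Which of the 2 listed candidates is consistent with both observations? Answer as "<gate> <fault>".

M3 stuck-at-1

Evaluate each candidate on input in0=0, in1=1:
  M3 stuck-at-1: M1=1, M2=1, M3=1 [stuck-at-1] → 1 — matches
  M2 stuck-at-0: M1=1, M2=0 [stuck-at-0], M3=0 → 0 — eliminated
Only M3 stuck-at-1 reproduces the observed 1.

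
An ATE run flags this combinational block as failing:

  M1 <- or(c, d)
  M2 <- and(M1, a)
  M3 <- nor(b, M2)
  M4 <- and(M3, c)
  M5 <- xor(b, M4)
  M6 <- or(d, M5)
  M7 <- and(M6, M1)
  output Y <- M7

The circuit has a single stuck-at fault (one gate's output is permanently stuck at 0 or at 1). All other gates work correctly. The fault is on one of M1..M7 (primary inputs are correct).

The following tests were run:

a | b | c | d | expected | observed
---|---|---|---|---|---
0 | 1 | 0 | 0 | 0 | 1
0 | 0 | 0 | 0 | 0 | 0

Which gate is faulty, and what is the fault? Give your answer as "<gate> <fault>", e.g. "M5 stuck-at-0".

Fault-free values for test 1 (a=0, b=1, c=0, d=0): M1=0, M2=0, M3=0, M4=0, M5=1, M6=1, M7=0, giving Y=0. Observed 1.
Test 1: faults giving observed 1 are {M1 stuck-at-1, M7 stuck-at-1}.
Test 2 (a=0, b=0, c=0, d=0): fault-free M1=0, M2=0, M3=1, M4=0, M5=0, M6=0, M7=0 → 0; observed 0. Eliminates M7 stuck-at-1.
Only M1 stuck-at-1 is consistent with every test.

M1 stuck-at-1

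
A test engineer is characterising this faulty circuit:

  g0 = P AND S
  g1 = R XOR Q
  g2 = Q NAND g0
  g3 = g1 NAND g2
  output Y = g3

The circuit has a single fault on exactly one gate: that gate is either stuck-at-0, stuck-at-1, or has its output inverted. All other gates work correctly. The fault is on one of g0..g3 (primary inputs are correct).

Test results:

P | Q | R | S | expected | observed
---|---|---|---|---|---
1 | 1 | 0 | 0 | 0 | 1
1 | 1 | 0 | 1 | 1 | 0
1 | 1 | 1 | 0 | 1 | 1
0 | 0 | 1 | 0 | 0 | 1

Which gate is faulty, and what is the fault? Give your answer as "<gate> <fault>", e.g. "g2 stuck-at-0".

Fault-free values for test 1 (P=1, Q=1, R=0, S=0): g0=0, g1=1, g2=1, g3=0, giving Y=0. Observed 1.
Test 1: faults giving observed 1 are {g0 stuck-at-1, g0 inverted output, g1 stuck-at-0, g1 inverted output, g2 stuck-at-0, g2 inverted output, g3 stuck-at-1, g3 inverted output}.
Test 2 (P=1, Q=1, R=0, S=1): fault-free g0=1, g1=1, g2=0, g3=1 → 1; observed 0. Eliminates g0 stuck-at-1, g1 stuck-at-0, g1 inverted output, g2 stuck-at-0, g3 stuck-at-1.
Test 3 (P=1, Q=1, R=1, S=0): fault-free g0=0, g1=0, g2=1, g3=1 → 1; observed 1. Eliminates g3 inverted output.
Test 4 (P=0, Q=0, R=1, S=0): fault-free g0=0, g1=1, g2=1, g3=0 → 0; observed 1. Eliminates g0 inverted output.
Only g2 inverted output is consistent with every test.

g2 inverted output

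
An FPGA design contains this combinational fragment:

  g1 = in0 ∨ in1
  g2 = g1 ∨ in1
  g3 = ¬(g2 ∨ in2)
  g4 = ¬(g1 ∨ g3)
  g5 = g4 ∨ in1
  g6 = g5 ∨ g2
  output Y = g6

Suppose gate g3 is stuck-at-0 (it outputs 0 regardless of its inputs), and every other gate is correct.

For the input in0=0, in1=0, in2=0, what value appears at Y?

1

Propagate with g3 forced: g1=0, g2=0, g3=0 [stuck-at-0], g4=1, g5=1, g6=1.
So Y = 1. (Without the fault it would be 0.)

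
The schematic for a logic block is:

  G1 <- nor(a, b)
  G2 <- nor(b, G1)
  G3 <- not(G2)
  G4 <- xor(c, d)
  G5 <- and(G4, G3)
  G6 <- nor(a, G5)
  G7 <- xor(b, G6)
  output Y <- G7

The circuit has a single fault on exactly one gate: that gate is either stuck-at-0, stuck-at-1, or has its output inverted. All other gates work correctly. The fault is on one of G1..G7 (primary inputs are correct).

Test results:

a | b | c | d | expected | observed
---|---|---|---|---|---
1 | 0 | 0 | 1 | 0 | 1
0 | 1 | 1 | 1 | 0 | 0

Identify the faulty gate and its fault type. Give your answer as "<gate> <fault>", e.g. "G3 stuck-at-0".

Fault-free values for test 1 (a=1, b=0, c=0, d=1): G1=0, G2=1, G3=0, G4=1, G5=0, G6=0, G7=0, giving Y=0. Observed 1.
Test 1: faults giving observed 1 are {G6 stuck-at-1, G6 inverted output, G7 stuck-at-1, G7 inverted output}.
Test 2 (a=0, b=1, c=1, d=1): fault-free G1=0, G2=0, G3=1, G4=0, G5=0, G6=1, G7=0 → 0; observed 0. Eliminates G6 inverted output, G7 stuck-at-1, G7 inverted output.
Only G6 stuck-at-1 is consistent with every test.

G6 stuck-at-1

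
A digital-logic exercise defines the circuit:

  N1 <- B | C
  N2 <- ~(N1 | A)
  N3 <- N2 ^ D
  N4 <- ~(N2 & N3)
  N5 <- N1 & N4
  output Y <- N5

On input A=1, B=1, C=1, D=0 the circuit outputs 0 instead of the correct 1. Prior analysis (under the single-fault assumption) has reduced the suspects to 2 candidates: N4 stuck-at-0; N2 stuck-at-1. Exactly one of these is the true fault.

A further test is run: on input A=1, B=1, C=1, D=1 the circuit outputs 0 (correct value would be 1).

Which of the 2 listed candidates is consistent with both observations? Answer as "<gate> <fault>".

Evaluate each candidate on input A=1, B=1, C=1, D=1:
  N4 stuck-at-0: N1=1, N2=0, N3=1, N4=0 [stuck-at-0], N5=0 → 0 — matches
  N2 stuck-at-1: N1=1, N2=1 [stuck-at-1], N3=0, N4=1, N5=1 → 1 — eliminated
Only N4 stuck-at-0 reproduces the observed 0.

N4 stuck-at-0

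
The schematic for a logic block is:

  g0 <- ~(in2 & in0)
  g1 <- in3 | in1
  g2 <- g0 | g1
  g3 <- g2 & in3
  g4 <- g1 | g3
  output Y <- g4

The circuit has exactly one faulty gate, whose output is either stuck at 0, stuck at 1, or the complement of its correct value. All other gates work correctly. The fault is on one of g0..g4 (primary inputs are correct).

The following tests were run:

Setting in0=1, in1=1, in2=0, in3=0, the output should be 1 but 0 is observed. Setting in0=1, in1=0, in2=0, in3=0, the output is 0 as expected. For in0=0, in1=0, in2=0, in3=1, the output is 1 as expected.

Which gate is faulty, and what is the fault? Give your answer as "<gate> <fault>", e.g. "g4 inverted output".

Fault-free values for test 1 (in0=1, in1=1, in2=0, in3=0): g0=1, g1=1, g2=1, g3=0, g4=1, giving Y=1. Observed 0.
Test 1: faults giving observed 0 are {g1 stuck-at-0, g1 inverted output, g4 stuck-at-0, g4 inverted output}.
Test 2 (in0=1, in1=0, in2=0, in3=0): fault-free g0=1, g1=0, g2=1, g3=0, g4=0 → 0; observed 0. Eliminates g1 inverted output, g4 inverted output.
Test 3 (in0=0, in1=0, in2=0, in3=1): fault-free g0=1, g1=1, g2=1, g3=1, g4=1 → 1; observed 1. Eliminates g4 stuck-at-0.
Only g1 stuck-at-0 is consistent with every test.

g1 stuck-at-0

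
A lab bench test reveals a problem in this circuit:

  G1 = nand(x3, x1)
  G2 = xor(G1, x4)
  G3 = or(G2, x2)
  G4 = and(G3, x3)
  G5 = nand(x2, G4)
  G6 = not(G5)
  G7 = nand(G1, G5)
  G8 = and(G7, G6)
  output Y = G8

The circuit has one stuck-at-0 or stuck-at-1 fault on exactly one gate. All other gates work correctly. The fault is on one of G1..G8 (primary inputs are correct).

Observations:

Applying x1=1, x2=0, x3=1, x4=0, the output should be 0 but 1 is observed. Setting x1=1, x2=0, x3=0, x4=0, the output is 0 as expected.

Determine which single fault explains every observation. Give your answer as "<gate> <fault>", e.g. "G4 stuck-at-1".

Fault-free values for test 1 (x1=1, x2=0, x3=1, x4=0): G1=0, G2=0, G3=0, G4=0, G5=1, G6=0, G7=1, G8=0, giving Y=0. Observed 1.
Test 1: faults giving observed 1 are {G5 stuck-at-0, G6 stuck-at-1, G8 stuck-at-1}.
Test 2 (x1=1, x2=0, x3=0, x4=0): fault-free G1=1, G2=1, G3=1, G4=0, G5=1, G6=0, G7=0, G8=0 → 0; observed 0. Eliminates G5 stuck-at-0, G8 stuck-at-1.
Only G6 stuck-at-1 is consistent with every test.

G6 stuck-at-1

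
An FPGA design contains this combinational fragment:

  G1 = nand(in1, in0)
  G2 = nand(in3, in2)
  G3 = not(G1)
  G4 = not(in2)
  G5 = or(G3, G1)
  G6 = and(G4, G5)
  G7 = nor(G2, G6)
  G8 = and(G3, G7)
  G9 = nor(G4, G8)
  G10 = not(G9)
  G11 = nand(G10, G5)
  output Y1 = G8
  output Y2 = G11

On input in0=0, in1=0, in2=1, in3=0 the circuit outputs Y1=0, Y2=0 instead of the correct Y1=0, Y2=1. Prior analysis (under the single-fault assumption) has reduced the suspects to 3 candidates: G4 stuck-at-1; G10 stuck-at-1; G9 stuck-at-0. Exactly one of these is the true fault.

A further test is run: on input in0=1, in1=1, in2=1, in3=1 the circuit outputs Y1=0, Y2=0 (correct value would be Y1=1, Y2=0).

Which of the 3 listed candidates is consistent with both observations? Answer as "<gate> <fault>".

Evaluate each candidate on input in0=1, in1=1, in2=1, in3=1:
  G4 stuck-at-1: G1=0, G2=0, G3=1, G4=1 [stuck-at-1], G5=1, G6=1, G7=0, G8=0, G9=0, G10=1, G11=0 → Y1=0, Y2=0 — matches
  G10 stuck-at-1: G1=0, G2=0, G3=1, G4=0, G5=1, G6=0, G7=1, G8=1, G9=0, G10=1 [stuck-at-1], G11=0 → Y1=1, Y2=0 — eliminated
  G9 stuck-at-0: G1=0, G2=0, G3=1, G4=0, G5=1, G6=0, G7=1, G8=1, G9=0 [stuck-at-0], G10=1, G11=0 → Y1=1, Y2=0 — eliminated
Only G4 stuck-at-1 reproduces the observed Y1=0, Y2=0.

G4 stuck-at-1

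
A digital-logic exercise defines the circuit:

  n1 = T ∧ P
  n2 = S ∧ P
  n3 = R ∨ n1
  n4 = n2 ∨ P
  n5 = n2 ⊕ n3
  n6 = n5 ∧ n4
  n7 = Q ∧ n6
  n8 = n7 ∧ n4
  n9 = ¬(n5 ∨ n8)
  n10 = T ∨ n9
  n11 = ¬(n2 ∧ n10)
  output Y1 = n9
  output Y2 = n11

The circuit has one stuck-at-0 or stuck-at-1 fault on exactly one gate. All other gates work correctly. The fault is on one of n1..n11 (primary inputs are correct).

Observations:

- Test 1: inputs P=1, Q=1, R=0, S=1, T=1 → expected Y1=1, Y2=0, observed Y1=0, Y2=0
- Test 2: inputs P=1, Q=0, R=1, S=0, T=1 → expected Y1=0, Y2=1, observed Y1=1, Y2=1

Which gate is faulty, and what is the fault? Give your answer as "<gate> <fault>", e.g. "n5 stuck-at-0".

Fault-free values for test 1 (P=1, Q=1, R=0, S=1, T=1): n1=1, n2=1, n3=1, n4=1, n5=0, n6=0, n7=0, n8=0, n9=1, n10=1, n11=0, giving Y1=1, Y2=0. Observed Y1=0, Y2=0.
Test 1: faults giving observed Y1=0, Y2=0 are {n1 stuck-at-0, n3 stuck-at-0, n5 stuck-at-1, n6 stuck-at-1, n7 stuck-at-1, n8 stuck-at-1, n9 stuck-at-0}.
Test 2 (P=1, Q=0, R=1, S=0, T=1): fault-free n1=1, n2=0, n3=1, n4=1, n5=1, n6=1, n7=0, n8=0, n9=0, n10=1, n11=1 → Y1=0, Y2=1; observed Y1=1, Y2=1. Eliminates n1 stuck-at-0, n5 stuck-at-1, n6 stuck-at-1, n7 stuck-at-1, n8 stuck-at-1, n9 stuck-at-0.
Only n3 stuck-at-0 is consistent with every test.

n3 stuck-at-0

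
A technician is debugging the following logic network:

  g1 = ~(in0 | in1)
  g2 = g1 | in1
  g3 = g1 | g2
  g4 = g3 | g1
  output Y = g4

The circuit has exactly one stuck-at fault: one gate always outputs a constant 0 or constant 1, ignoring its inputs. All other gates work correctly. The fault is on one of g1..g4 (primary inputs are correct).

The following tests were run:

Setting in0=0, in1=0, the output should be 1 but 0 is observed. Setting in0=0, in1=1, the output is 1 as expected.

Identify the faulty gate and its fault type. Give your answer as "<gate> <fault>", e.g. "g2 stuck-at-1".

g1 stuck-at-0

Fault-free values for test 1 (in0=0, in1=0): g1=1, g2=1, g3=1, g4=1, giving Y=1. Observed 0.
Test 1: faults giving observed 0 are {g1 stuck-at-0, g4 stuck-at-0}.
Test 2 (in0=0, in1=1): fault-free g1=0, g2=1, g3=1, g4=1 → 1; observed 1. Eliminates g4 stuck-at-0.
Only g1 stuck-at-0 is consistent with every test.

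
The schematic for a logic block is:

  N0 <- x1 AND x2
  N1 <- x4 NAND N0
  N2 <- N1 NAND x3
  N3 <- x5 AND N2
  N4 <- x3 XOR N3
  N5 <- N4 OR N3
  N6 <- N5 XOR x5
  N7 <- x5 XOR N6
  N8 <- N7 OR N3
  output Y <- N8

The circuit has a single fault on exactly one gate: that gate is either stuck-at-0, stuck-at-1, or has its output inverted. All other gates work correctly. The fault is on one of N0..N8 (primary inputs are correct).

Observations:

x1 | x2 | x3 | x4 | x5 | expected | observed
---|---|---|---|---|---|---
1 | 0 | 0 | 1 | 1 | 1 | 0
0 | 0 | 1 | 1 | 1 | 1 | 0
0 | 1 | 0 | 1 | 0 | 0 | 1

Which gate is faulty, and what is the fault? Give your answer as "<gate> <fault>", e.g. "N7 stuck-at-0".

N8 inverted output

Fault-free values for test 1 (x1=1, x2=0, x3=0, x4=1, x5=1): N0=0, N1=1, N2=1, N3=1, N4=1, N5=1, N6=0, N7=1, N8=1, giving Y=1. Observed 0.
Test 1: faults giving observed 0 are {N2 stuck-at-0, N2 inverted output, N3 stuck-at-0, N3 inverted output, N8 stuck-at-0, N8 inverted output}.
Test 2 (x1=0, x2=0, x3=1, x4=1, x5=1): fault-free N0=0, N1=1, N2=0, N3=0, N4=1, N5=1, N6=0, N7=1, N8=1 → 1; observed 0. Eliminates N2 stuck-at-0, N2 inverted output, N3 stuck-at-0, N3 inverted output.
Test 3 (x1=0, x2=1, x3=0, x4=1, x5=0): fault-free N0=0, N1=1, N2=1, N3=0, N4=0, N5=0, N6=0, N7=0, N8=0 → 0; observed 1. Eliminates N8 stuck-at-0.
Only N8 inverted output is consistent with every test.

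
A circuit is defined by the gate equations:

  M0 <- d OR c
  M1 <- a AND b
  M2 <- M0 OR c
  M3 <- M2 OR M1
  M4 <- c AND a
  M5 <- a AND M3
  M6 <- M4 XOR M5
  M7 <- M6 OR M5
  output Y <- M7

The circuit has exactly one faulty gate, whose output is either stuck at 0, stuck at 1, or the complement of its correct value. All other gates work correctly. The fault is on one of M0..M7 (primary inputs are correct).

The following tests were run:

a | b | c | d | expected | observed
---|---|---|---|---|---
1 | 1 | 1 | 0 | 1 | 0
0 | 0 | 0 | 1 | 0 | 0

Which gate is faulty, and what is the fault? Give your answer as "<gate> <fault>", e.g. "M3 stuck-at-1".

M7 stuck-at-0

Fault-free values for test 1 (a=1, b=1, c=1, d=0): M0=1, M1=1, M2=1, M3=1, M4=1, M5=1, M6=0, M7=1, giving Y=1. Observed 0.
Test 1: faults giving observed 0 are {M7 stuck-at-0, M7 inverted output}.
Test 2 (a=0, b=0, c=0, d=1): fault-free M0=1, M1=0, M2=1, M3=1, M4=0, M5=0, M6=0, M7=0 → 0; observed 0. Eliminates M7 inverted output.
Only M7 stuck-at-0 is consistent with every test.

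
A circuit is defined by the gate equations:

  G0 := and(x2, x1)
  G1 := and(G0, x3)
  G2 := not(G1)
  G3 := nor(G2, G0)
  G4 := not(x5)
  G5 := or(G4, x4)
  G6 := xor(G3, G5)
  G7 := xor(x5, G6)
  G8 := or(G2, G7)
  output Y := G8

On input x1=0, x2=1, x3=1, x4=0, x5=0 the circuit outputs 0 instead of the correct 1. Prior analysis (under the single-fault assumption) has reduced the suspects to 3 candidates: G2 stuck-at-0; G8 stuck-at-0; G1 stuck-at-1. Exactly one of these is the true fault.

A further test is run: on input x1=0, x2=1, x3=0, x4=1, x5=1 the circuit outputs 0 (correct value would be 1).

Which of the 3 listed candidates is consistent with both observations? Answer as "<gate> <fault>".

G8 stuck-at-0

Evaluate each candidate on input x1=0, x2=1, x3=0, x4=1, x5=1:
  G2 stuck-at-0: G0=0, G1=0, G2=0 [stuck-at-0], G3=1, G4=0, G5=1, G6=0, G7=1, G8=1 → 1 — eliminated
  G8 stuck-at-0: G0=0, G1=0, G2=1, G3=0, G4=0, G5=1, G6=1, G7=0, G8=0 [stuck-at-0] → 0 — matches
  G1 stuck-at-1: G0=0, G1=1 [stuck-at-1], G2=0, G3=1, G4=0, G5=1, G6=0, G7=1, G8=1 → 1 — eliminated
Only G8 stuck-at-0 reproduces the observed 0.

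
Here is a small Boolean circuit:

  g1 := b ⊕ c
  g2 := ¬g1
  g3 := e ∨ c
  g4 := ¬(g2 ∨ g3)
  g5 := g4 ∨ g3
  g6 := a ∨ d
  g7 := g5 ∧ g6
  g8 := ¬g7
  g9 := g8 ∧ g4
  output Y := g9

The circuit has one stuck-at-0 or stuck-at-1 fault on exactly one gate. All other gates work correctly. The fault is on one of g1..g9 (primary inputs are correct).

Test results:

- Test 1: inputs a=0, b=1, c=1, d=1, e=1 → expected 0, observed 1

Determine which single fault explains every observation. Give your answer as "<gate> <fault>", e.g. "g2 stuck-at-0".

g9 stuck-at-1

Fault-free values for test 1 (a=0, b=1, c=1, d=1, e=1): g1=0, g2=1, g3=1, g4=0, g5=1, g6=1, g7=1, g8=0, g9=0, giving Y=0. Observed 1.
Test 1: faults giving observed 1 are {g9 stuck-at-1}.
Only g9 stuck-at-1 is consistent with every test.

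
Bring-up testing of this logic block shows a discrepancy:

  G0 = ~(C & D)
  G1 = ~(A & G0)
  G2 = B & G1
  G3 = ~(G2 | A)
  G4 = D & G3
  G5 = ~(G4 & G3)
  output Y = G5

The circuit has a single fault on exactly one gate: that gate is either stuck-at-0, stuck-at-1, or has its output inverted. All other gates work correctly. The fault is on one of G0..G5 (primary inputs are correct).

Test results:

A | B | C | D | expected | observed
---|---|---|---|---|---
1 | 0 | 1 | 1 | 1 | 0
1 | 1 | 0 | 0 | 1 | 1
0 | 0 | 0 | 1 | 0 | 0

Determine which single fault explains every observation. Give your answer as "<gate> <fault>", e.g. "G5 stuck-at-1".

Fault-free values for test 1 (A=1, B=0, C=1, D=1): G0=0, G1=1, G2=0, G3=0, G4=0, G5=1, giving Y=1. Observed 0.
Test 1: faults giving observed 0 are {G3 stuck-at-1, G3 inverted output, G5 stuck-at-0, G5 inverted output}.
Test 2 (A=1, B=1, C=0, D=0): fault-free G0=1, G1=0, G2=0, G3=0, G4=0, G5=1 → 1; observed 1. Eliminates G5 stuck-at-0, G5 inverted output.
Test 3 (A=0, B=0, C=0, D=1): fault-free G0=1, G1=1, G2=0, G3=1, G4=1, G5=0 → 0; observed 0. Eliminates G3 inverted output.
Only G3 stuck-at-1 is consistent with every test.

G3 stuck-at-1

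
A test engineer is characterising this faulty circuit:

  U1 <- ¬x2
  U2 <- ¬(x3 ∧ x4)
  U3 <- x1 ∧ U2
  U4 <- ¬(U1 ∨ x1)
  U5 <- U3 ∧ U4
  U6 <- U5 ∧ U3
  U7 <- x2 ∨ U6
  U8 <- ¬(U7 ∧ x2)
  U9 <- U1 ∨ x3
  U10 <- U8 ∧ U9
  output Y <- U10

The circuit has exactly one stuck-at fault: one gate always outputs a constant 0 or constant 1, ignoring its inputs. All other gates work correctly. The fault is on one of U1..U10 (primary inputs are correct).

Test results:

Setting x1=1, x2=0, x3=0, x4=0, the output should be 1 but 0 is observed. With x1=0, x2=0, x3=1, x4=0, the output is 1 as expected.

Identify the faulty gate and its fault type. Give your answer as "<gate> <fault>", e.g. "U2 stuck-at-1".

Fault-free values for test 1 (x1=1, x2=0, x3=0, x4=0): U1=1, U2=1, U3=1, U4=0, U5=0, U6=0, U7=0, U8=1, U9=1, U10=1, giving Y=1. Observed 0.
Test 1: faults giving observed 0 are {U1 stuck-at-0, U8 stuck-at-0, U9 stuck-at-0, U10 stuck-at-0}.
Test 2 (x1=0, x2=0, x3=1, x4=0): fault-free U1=1, U2=1, U3=0, U4=0, U5=0, U6=0, U7=0, U8=1, U9=1, U10=1 → 1; observed 1. Eliminates U8 stuck-at-0, U9 stuck-at-0, U10 stuck-at-0.
Only U1 stuck-at-0 is consistent with every test.

U1 stuck-at-0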